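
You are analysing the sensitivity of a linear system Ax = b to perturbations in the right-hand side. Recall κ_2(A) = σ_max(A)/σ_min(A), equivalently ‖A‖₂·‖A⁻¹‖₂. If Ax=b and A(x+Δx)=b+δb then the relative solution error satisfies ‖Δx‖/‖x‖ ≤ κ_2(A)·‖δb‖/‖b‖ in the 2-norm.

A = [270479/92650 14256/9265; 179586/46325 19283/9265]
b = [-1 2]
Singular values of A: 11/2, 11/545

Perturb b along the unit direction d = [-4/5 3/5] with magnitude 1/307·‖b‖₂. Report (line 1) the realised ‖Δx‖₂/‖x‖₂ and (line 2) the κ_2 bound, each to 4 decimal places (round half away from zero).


largest singular value 11/2, smallest 11/545
κ_2(A) = (11/2) / (11/545) = 272.5000
κ_2(A)·‖δb‖/‖b‖ = 0.8876
solve Ax = b  →  x = [-46.4706 87.5187]
2-norm of b is 2.2361; of x, 99.0911
re-solving with b+δb shifts x by Δx of norm 0.3609
dividing the unrounded norms, ‖Δx‖/‖x‖ = 0.0036
realised/bound (from unrounded values) ≈ 0.0041

0.0036
0.8876


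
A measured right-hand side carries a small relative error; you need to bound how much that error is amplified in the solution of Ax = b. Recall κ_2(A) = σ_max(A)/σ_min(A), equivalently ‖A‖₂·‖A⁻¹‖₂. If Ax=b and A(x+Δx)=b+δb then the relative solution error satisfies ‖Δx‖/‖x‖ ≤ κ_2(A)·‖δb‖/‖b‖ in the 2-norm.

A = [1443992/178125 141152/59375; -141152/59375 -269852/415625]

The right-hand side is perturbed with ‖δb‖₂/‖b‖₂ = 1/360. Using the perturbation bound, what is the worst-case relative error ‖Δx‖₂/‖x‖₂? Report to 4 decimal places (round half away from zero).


M = AᵀA = [3623084608/50765625 2465643136/118453125; 2465643136/118453125 1678544912/276390625]. tr(M)=61644176/796005, det(M)=14992384/99500625
char-poly roots: 1936/25 and 7744/3980025
σ_max=√(1936/25)=(44/5), σ_min=√(7744/3980025)=(88/1995) → κ = 199.5000
κ_2(A)·‖δb‖/‖b‖ = 0.5542

0.5542


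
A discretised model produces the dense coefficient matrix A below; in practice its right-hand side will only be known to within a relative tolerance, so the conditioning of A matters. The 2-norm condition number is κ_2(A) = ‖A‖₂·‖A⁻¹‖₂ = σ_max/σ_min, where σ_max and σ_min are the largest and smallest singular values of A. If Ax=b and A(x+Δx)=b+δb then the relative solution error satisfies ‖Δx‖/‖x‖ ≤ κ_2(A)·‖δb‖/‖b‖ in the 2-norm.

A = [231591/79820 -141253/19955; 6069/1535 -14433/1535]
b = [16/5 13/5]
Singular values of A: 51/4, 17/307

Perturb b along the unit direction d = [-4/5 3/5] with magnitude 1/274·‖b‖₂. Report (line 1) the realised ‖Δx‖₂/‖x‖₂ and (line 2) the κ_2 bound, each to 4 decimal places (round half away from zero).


0.0150
0.8403

largest singular value 51/4, smallest 17/307
condition number: (51/4) ÷ (17/307) = 230.2500
κ_2(A)·‖δb‖/‖b‖ = 0.8403
solve Ax = b  →  x = [-16.5490 -7.2353]
2-norm of b is 4.1231; of x, 18.0615
Δx = A⁻¹·δb where δb = 1/274·4.1231·d; ‖Δx‖ = 0.2717
relative error = 0.0150
realised/bound (from unrounded values) ≈ 0.0179


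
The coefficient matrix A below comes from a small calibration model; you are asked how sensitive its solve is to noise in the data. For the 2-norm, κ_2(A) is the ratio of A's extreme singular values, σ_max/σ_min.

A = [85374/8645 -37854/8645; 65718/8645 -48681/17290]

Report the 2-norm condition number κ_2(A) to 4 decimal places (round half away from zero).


AᵀA = [464303016/2989441 -193254255/2989441; -193254255/2989441 324061641/11957764]; tr = 12906945/70756, det = 531441/17689
eigenvalues of AᵀA: λ = (tr ± √(tr²−4·det))/2 = 729/4, 2916/17689
so κ_2 = √((729/4) / (2916/17689)) = 33.2500

33.2500


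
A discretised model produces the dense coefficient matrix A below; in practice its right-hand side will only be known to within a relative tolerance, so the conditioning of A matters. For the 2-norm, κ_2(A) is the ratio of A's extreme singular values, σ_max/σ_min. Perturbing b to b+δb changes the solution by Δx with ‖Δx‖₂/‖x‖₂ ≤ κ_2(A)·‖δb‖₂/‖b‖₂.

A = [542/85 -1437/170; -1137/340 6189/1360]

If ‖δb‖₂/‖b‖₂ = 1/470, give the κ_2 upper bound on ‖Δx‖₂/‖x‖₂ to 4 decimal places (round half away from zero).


form AᵀA = [20737/400 -110589/1600; -110589/1600 589833/6400] with trace 36865/256 and determinant 9/16
λ_max, λ_min = (36865/256 ± √1358880769/65536)/2 = 144, 1/256
κ = σ_max/σ_min = 12/(1/16) = 192.0000
κ_2(A)·‖δb‖/‖b‖ = 0.4085

0.4085


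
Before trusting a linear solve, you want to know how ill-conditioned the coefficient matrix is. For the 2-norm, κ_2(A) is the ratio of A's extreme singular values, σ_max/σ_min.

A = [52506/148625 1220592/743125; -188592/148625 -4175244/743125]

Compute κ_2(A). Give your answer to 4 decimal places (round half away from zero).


362.5000

AᵀA = [61318116/35343025 1362409632/176715125; 1362409632/176715125 30276011664/883575625]; tr = 18922644/525625, det = 5184/525625
solving λ² − 18922644/525625·λ + 5184/525625 = 0 gives λ = 36, 144/525625
κ_2(A) = √(λ_max/λ_min) = √(36 / (144/525625)) = 362.5000


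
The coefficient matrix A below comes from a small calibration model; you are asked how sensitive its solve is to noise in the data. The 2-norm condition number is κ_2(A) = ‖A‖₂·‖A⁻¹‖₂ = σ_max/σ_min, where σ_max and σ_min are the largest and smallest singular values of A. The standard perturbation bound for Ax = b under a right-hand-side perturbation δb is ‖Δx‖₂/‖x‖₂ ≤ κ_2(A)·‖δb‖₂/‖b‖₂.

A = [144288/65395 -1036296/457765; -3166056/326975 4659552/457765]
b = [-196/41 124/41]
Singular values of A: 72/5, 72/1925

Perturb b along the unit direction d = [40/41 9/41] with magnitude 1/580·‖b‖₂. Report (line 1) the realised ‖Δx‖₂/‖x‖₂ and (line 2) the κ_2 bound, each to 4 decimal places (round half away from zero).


0.0024
0.6638

largest singular value 72/5, smallest 72/1925
κ_2(A) = (72/5) / (72/1925) = 385.0000
worst-case relative error ≤ 385.0000 × 1/580 = 0.6638
solve Ax = b  →  x = [-77.6341 -73.5536]
‖b‖₂ = 5.6569 and ‖x‖₂ = 106.9448
δb = ε·‖b‖·d = [0.0095 0.0021]; solving A·Δx = δb gives ‖Δx‖ = 0.2608
dividing the unrounded norms, ‖Δx‖/‖x‖ = 0.0024
realised/bound (from unrounded values) ≈ 0.0037


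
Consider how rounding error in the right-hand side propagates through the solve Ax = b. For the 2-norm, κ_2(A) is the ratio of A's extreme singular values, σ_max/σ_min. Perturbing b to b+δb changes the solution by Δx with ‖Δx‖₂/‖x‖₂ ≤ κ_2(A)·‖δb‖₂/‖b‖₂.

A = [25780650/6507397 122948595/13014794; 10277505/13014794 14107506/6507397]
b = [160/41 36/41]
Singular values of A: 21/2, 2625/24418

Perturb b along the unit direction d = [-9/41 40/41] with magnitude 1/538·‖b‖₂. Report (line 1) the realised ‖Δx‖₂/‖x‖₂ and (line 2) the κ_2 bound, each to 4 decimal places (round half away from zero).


0.1815
0.1815

from the listed singular values, σ₁ = 21/2, σ_n = 2625/24418
κ = σ_max/σ_min = (21/2)/(2625/24418) = 97.6720
perturbation bound = 97.6720·1/538 = 0.1815
solve Ax = b  →  x = [0.1465 0.3516]
‖b‖ = 4.0000, ‖x‖ = 0.3810
re-solving with b+δb shifts x by Δx of norm 0.0692
dividing the unrounded norms, ‖Δx‖/‖x‖ = 0.1815
so the bound is sharp here: realised error equals the bound


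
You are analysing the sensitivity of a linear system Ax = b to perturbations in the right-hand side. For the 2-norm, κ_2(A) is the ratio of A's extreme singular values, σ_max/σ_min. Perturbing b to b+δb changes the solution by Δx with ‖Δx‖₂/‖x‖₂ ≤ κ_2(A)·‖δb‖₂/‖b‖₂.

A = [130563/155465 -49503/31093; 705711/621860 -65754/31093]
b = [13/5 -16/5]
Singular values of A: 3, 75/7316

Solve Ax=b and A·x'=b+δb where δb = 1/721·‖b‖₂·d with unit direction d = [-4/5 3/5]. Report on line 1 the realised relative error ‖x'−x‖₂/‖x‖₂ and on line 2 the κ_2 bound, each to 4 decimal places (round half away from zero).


largest singular value 3, smallest 75/7316
κ = σ_max/σ_min = 3/(75/7316) = 292.6400
perturbation bound = 292.6400·1/721 = 0.4059
solve Ax = b  →  x = [-344.4392 -183.3231]
2-norm of b is 4.1231; of x, 390.1868
with δb = [-0.0046 0.0034], A·Δx = δb → ‖Δx‖ = 0.5578
relative error = 0.0014
realised/bound (from unrounded values) ≈ 0.0035

0.0014
0.4059


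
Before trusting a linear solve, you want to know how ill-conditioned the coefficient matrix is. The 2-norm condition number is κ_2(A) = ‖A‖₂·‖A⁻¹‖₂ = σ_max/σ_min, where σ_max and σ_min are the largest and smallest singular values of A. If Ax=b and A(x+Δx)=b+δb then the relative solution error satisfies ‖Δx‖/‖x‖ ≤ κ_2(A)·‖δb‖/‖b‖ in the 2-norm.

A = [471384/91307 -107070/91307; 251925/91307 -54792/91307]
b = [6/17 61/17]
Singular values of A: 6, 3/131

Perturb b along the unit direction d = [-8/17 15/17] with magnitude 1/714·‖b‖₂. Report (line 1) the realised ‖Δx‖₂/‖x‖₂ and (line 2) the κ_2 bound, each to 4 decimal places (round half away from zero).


0.0017
0.3669

largest singular value 6, smallest 3/131
κ_2(A) = 6 / (3/131) = 262.0000
bound on ‖Δx‖/‖x‖: κ·ε = 262.0000·1/714 = 0.3669
solve Ax = b  →  x = [29.0813 127.7317]
2-norm of b is 3.6056; of x, 131.0004
re-solving with b+δb shifts x by Δx of norm 0.2205
relative error = 0.0017
so the bound overstates the realised error by a factor of ≈ 217.9979 (computed from the unrounded values)


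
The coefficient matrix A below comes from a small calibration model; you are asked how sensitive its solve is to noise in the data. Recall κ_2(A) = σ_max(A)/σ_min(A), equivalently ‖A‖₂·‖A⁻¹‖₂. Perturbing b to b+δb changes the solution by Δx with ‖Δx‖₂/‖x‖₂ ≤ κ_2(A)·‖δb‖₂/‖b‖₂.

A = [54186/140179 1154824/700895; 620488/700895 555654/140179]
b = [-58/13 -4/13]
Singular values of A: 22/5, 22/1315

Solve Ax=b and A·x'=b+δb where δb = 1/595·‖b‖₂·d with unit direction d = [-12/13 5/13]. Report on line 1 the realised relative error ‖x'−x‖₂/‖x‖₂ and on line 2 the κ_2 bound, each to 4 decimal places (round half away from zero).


largest singular value 22/5, smallest 22/1315
condition number: (22/5) ÷ (22/1315) = 263.0000
κ_2(A)·‖δb‖/‖b‖ = 0.4420
solve Ax = b  →  x = [-233.3592 52.0399]
2-norm of b is 4.4721; of x, 239.0913
re-solving with b+δb shifts x by Δx of norm 0.4493
dividing the unrounded norms, ‖Δx‖/‖x‖ = 0.0019
tightness: 0.0019 against a bound of 0.4420 (unrounded ratio ≈ 0.0043)

0.0019
0.4420


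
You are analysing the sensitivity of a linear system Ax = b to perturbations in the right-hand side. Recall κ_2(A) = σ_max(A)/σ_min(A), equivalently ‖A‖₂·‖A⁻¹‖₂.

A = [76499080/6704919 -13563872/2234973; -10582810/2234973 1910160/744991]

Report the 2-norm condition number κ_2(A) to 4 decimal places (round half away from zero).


AᵀA = [40592142297700/266011472169 -7216316404640/88670490723; -7216316404640/88670490723 1282940974336/29556830241]; tr = 180410418916/920454921, det = 245862400/920454921
char-poly roots: 196 and 1254400/920454921
so κ_2 = √(196 / (1254400/920454921)) = 379.2375

379.2375


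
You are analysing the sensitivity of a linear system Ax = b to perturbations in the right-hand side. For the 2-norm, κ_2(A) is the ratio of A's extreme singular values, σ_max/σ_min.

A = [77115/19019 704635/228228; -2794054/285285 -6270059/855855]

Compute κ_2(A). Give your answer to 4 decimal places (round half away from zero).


M = AᵀA = [54110949589/481583025 486991523801/5778996300; 486991523801/5778996300 4383036074209/69347955600]. tr(M)=487000512601/2773918224, det(M)=197262025/693479556
eigenvalues of AᵀA: λ = (tr ± √(tr²−4·det))/2 = 2809/16, 280900/173369889
κ = σ_max/σ_min = (53/4)/(530/13167) = 329.1750

329.1750


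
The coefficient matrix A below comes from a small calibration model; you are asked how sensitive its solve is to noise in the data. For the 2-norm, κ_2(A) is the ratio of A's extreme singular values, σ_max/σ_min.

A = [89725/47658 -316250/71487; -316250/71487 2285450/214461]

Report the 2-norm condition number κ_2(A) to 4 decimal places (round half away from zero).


317.2500

form AᵀA = [2795925625/120956004 -5032328125/90717003; -5032328125/90717003 36233185000/272151009] with trace 1006485625/6441444 and determinant 390625/1610361
eigenvalues of AᵀA: λ = (tr ± √(tr²−4·det))/2 = 625/4, 2500/1610361
so κ_2 = √((625/4) / (2500/1610361)) = 317.2500


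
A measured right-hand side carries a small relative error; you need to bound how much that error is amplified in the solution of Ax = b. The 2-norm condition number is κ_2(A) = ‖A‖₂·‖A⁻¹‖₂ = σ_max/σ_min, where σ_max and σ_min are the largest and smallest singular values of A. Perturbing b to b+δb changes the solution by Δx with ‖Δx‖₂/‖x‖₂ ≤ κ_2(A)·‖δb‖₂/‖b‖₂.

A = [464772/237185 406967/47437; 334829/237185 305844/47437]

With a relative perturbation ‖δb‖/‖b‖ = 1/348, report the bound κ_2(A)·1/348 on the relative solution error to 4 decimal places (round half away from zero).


0.6649

M = AᵀA = [13124938849/2250268969 58310461440/2250268969; 58310461440/2250268969 259162691425/2250268969]. tr(M)=161979554/1338649, det(M)=366025/1338649
char-poly roots: 121 and 3025/1338649
κ_2(A) = √(λ_max/λ_min) = √(121 / (3025/1338649)) = 231.4000
bound on ‖Δx‖/‖x‖: κ·ε = 231.4000·1/348 = 0.6649


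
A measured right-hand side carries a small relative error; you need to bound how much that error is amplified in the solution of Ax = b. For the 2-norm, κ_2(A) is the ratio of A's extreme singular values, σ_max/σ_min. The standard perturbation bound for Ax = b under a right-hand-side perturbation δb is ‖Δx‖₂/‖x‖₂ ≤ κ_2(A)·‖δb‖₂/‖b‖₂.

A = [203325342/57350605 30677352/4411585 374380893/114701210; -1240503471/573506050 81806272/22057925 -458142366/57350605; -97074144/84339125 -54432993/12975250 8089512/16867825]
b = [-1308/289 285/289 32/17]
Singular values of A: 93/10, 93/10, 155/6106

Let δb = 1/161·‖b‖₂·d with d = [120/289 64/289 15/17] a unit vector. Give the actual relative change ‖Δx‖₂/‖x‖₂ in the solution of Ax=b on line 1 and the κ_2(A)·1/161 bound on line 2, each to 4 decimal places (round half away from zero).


2.2755
2.2755

largest singular value 93/10, smallest 155/6106
condition number: (93/10) ÷ (155/6106) = 366.3600
perturbation bound = 366.3600·1/161 = 2.2755
solve Ax = b  →  x = [-0.2352 -0.4129 -0.2514]
‖b‖ = 5.0000, ‖x‖ = 0.5376
δb = ε·‖b‖·d = [0.0129 0.0069 0.0274]; solving A·Δx = δb gives ‖Δx‖ = 1.2234
realised ‖Δx‖/‖x‖ = 2.2755
realised/bound = 1 exactly: the bound is attained for this b and d


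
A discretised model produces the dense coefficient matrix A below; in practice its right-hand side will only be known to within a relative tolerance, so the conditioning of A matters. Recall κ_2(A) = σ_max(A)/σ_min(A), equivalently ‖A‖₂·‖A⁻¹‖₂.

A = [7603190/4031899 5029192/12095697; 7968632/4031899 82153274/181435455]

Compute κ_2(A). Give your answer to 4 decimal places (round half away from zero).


244.1520

form AᵀA = [144242085764/19329618961 1460425378048/869832853245; 1460425378048/869832853245 14791955015236/39142478396025] with trace 182559297256/23285234025 and determinant 960400/931409361
char-poly roots: 196/25 and 122500/931409361
so κ_2 = √((196/25) / (122500/931409361)) = 244.1520


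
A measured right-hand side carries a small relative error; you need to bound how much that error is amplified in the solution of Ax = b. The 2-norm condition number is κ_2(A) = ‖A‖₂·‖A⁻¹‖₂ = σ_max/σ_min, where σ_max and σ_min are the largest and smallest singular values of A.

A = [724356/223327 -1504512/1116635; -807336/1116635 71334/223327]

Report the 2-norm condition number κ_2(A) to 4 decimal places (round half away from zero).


209.5000

AᵀA = [8191006416/741745225 -682565616/148349045; -682565616/148349045 1422230724/741745225]; tr = 11376612/877805, det = 419904/109725625
eigenvalues of AᵀA: λ = (tr ± √(tr²−4·det))/2 = 324/25, 1296/4389025
so κ_2 = √((324/25) / (1296/4389025)) = 209.5000


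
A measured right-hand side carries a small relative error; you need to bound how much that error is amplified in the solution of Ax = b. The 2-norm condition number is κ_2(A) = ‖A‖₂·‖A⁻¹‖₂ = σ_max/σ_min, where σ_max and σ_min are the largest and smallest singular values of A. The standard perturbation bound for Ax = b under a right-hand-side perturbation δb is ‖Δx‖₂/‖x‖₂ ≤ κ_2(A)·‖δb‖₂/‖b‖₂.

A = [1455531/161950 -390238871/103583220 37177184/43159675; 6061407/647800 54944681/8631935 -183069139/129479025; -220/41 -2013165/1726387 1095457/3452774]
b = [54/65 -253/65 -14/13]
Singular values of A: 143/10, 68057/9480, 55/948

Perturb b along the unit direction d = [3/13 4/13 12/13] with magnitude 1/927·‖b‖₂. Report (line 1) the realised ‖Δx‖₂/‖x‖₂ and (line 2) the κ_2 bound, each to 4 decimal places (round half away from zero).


from the listed singular values, σ₁ = 143/10, σ_n = 55/948
κ = σ_max/σ_min = (143/10)/(55/948) = 246.4800
worst-case relative error ≤ 246.4800 × 1/927 = 0.2659
solve Ax = b  →  x = [-0.0447 -7.9949 -33.5357]
‖b‖₂ = 4.1231 and ‖x‖₂ = 34.4755
with δb = [0.0010 0.0014 0.0041], A·Δx = δb → ‖Δx‖ = 0.0767
relative error = 0.0022
so the bound overstates the realised error by a factor of ≈ 119.5701 (computed from the unrounded values)

0.0022
0.2659


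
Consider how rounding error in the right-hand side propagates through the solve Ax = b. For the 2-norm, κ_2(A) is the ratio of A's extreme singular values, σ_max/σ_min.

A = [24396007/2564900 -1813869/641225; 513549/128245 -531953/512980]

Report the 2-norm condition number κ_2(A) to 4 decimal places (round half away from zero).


78.9200

form AᵀA = [4145906436121/38927290000 -75563253108/2432955625; -75563253108/2432955625 353350780129/38927290000] with trace 3599405773/31141832 and determinant 2136750625/996538624
char-poly roots: 1849/16 and 1155625/62283664
σ_max=√(1849/16)=(43/4), σ_min=√(1155625/62283664)=(1075/7892) → κ = 78.9200


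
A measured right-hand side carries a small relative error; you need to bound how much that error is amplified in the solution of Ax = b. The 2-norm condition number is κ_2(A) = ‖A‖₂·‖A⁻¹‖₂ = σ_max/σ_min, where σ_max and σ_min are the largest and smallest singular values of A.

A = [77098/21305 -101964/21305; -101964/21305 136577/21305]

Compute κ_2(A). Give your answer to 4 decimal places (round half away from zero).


form AᵀA = [653630356/18156121 -871486308/18156121; -871486308/18156121 1161997369/18156121] with trace 1815627725/18156121 and determinant 1562500/18156121
eigenvalues of AᵀA: λ = (tr ± √(tr²−4·det))/2 = 100, 15625/18156121
κ_2(A) = √(λ_max/λ_min) = √(100 / (15625/18156121)) = 340.8800

340.8800


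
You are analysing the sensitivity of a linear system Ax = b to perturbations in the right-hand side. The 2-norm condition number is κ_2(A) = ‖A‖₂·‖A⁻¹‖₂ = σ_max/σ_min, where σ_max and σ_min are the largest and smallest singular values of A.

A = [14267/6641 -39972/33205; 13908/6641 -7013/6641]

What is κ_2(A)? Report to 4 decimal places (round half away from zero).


45.8000

form AᵀA = [472033/52441 -1257984/262205; -1257984/262205 3361849/1311025] with trace 15162674/1311025 and determinant 83521/1311025
λ_max, λ_min = (15162674/1311025 ± √229468690354176/1718786550625)/2 = 289/25, 289/52441
κ = σ_max/σ_min = (17/5)/(17/229) = 45.8000


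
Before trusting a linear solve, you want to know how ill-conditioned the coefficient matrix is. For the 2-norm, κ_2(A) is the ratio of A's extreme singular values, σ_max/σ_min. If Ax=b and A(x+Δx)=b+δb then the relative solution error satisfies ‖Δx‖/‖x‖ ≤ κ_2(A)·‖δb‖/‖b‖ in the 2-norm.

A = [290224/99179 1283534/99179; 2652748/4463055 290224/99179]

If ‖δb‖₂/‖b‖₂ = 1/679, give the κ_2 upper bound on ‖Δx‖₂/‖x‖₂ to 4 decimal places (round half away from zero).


AᵀA = [105653040784/11849411025 10430070112/263320245; 10430070112/263320245 1030154372/5851561]; tr = 1303816564/7049025, det = 5345344/7049025
char-poly roots: 4624/25 and 1156/281961
so κ_2 = √((4624/25) / (1156/281961)) = 212.4000
bound on ‖Δx‖/‖x‖: κ·ε = 212.4000·1/679 = 0.3128

0.3128


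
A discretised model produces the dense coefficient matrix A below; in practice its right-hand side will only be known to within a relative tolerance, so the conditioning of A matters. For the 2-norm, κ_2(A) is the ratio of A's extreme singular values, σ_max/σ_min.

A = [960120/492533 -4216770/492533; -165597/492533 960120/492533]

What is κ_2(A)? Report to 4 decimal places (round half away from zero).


M = AᵀA = [564695289/144312169 -2503032840/144312169; -2503032840/144312169 11126103300/144312169]. tr(M)=6954669/85849, det(M)=72900/85849
solving λ² − 6954669/85849·λ + 72900/85849 = 0 gives λ = 81, 900/85849
κ = σ_max/σ_min = 9/(30/293) = 87.9000

87.9000


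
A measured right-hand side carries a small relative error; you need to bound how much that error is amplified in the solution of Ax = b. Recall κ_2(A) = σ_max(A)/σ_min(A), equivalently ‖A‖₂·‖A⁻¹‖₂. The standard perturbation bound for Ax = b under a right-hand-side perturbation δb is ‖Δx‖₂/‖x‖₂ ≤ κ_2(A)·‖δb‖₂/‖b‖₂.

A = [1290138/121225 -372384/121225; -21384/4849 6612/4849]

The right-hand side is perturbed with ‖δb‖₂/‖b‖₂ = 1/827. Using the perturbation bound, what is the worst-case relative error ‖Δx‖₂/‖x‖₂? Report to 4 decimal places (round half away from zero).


0.1804

AᵀA = [11539959876/86955625 -3365657568/86955625; -3365657568/86955625 982212624/86955625]; tr = 20035476/139129, det = 129600/139129
solving λ² − 20035476/139129·λ + 129600/139129 = 0 gives λ = 144, 900/139129
σ_max=√144=12, σ_min=√(900/139129)=(30/373) → κ = 149.2000
worst-case relative error ≤ 149.2000 × 1/827 = 0.1804


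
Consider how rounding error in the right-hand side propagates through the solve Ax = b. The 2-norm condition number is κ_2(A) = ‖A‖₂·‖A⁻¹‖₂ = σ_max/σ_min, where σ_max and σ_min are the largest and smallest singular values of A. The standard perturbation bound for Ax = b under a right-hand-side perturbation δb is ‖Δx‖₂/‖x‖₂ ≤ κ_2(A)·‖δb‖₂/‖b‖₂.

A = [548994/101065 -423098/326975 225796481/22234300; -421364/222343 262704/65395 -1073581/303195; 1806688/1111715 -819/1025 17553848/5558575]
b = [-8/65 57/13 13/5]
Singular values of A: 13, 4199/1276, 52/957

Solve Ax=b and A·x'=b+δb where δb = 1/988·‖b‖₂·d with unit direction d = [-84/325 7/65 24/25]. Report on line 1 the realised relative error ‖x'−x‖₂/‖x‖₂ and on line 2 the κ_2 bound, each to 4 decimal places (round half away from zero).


0.0017
0.2422

σ_max = 13, σ_min = 52/957
condition number: 13 ÷ (52/957) = 239.2500
bound on ‖Δx‖/‖x‖: κ·ε = 239.2500·1/988 = 0.2422
solve Ax = b  →  x = [-48.6258 1.2028 26.1511]
‖b‖ = 5.0990, ‖x‖ = 55.2250
Δx = A⁻¹·δb where δb = 1/988·5.0990·d; ‖Δx‖ = 0.0950
realised ‖Δx‖/‖x‖ = 0.0017
realised/bound (from unrounded values) ≈ 0.0071


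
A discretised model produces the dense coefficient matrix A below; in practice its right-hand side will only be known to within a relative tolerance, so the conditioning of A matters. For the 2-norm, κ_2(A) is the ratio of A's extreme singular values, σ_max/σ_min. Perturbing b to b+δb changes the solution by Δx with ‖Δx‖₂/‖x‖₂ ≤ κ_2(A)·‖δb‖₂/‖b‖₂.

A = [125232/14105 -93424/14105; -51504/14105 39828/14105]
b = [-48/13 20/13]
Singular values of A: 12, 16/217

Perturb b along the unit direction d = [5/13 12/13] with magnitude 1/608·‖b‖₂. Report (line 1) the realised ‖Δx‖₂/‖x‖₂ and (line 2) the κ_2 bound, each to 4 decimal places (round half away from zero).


largest singular value 12, smallest 16/217
κ = σ_max/σ_min = 12/(16/217) = 162.7500
bound on ‖Δx‖/‖x‖: κ·ε = 162.7500·1/608 = 0.2677
solve Ax = b  →  x = [-0.2667 0.2000]
2-norm of b is 4.0000; of x, 0.3333
re-solving with b+δb shifts x by Δx of norm 0.0892
dividing the unrounded norms, ‖Δx‖/‖x‖ = 0.2677
tightness: 0.2677 against a bound of 0.2677; the bound is attained (ratio 1)

0.2677
0.2677


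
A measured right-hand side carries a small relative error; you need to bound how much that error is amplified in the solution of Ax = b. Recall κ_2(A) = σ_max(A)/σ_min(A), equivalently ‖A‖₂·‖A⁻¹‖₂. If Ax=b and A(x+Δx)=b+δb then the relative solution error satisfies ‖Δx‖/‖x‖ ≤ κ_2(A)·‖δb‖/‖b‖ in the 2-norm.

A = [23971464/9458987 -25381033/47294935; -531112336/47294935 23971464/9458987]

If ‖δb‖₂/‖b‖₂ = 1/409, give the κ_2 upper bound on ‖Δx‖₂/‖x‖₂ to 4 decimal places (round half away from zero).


0.8599

M = AᵀA = [176351035460416/1330642996225 -7935729185736/266128599245; -7935729185736/266128599245 8929193333569/1330642996225]. tr(M)=22044048637/158315645, det(M)=3102044416/19789455625
eigenvalues of AᵀA: λ = (tr ± √(tr²−4·det))/2 = 3481/25, 891136/791578225
κ = σ_max/σ_min = (59/5)/(944/28135) = 351.6875
κ_2(A)·‖δb‖/‖b‖ = 0.8599


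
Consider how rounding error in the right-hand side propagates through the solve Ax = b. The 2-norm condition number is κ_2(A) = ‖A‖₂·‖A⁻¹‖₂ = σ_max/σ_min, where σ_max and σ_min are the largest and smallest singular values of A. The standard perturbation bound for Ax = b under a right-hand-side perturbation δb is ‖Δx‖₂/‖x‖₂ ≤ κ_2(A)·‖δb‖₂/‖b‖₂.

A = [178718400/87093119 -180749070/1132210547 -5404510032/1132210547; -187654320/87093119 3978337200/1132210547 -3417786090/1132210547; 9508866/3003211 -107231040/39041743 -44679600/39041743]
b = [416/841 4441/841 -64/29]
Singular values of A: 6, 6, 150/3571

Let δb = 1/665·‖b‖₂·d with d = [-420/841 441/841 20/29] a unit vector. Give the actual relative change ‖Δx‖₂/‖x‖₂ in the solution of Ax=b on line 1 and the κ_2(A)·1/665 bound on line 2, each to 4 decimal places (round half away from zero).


σ_max = 6, σ_min = 150/3571
κ_2(A) = 6 / (150/3571) = 142.8400
bound on ‖Δx‖/‖x‖: κ·ε = 142.8400·1/665 = 0.2148
solve Ax = b  →  x = [15.9356 16.5940 6.1920]
‖b‖₂ = 5.7446 and ‖x‖₂ = 23.8253
δb = ε·‖b‖·d = [-0.0043 0.0045 0.0060]; solving A·Δx = δb gives ‖Δx‖ = 0.2057
realised ‖Δx‖/‖x‖ = 0.0086
tightness: 0.0086 against a bound of 0.2148 (unrounded ratio ≈ 0.0402)

0.0086
0.2148


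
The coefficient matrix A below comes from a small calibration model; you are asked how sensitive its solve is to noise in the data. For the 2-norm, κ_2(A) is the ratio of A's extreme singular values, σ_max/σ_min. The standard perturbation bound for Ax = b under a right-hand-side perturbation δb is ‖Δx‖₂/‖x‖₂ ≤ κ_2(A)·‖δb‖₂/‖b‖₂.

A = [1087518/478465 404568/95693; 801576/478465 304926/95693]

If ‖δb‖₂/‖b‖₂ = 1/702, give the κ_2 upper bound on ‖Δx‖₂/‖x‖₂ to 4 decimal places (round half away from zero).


0.3207

AᵀA = [73008779364/9157150249 136879269120/9157150249; 136879269120/9157150249 256655132100/9157150249]; tr = 1140705576/31685641, det = 810000/31685641
char-poly roots: 36 and 22500/31685641
κ_2(A) = √(λ_max/λ_min) = √(36 / (22500/31685641)) = 225.1600
bound on ‖Δx‖/‖x‖: κ·ε = 225.1600·1/702 = 0.3207


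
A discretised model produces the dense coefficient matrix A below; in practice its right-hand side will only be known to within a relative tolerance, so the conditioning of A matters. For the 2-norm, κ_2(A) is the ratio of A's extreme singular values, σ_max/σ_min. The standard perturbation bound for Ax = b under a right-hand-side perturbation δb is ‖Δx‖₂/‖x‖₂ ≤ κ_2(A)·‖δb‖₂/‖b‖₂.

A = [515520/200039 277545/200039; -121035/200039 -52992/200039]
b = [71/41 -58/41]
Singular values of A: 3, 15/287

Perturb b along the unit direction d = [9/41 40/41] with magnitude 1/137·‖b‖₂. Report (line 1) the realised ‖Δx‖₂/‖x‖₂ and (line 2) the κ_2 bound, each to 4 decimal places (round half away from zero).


0.0163
0.4190

largest singular value 3, smallest 15/287
κ_2(A) = 3 / (15/287) = 57.4000
bound on ‖Δx‖/‖x‖: κ·ε = 57.4000·1/137 = 0.4190
solve Ax = b  →  x = [9.5922 -16.5686]
‖b‖₂ = 2.2361 and ‖x‖₂ = 19.1449
Δx = A⁻¹·δb where δb = 1/137·2.2361·d; ‖Δx‖ = 0.3123
dividing the unrounded norms, ‖Δx‖/‖x‖ = 0.0163
so the bound overstates the realised error by a factor of ≈ 25.6856 (computed from the unrounded values)


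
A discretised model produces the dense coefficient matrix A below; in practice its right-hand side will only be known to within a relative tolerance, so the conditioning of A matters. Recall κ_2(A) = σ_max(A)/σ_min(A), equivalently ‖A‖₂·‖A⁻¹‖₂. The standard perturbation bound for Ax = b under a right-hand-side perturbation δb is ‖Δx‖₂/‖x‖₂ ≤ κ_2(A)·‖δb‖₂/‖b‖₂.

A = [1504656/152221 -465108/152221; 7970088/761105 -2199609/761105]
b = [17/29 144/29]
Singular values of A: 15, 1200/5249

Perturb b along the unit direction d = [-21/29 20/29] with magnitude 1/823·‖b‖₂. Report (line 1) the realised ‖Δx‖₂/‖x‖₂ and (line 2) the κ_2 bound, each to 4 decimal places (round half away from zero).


σ_max = 15, σ_min = 1200/5249
condition number: 15 ÷ (1200/5249) = 65.6125
worst-case relative error ≤ 65.6125 × 1/823 = 0.0797
solve Ax = b  →  x = [3.9303 12.5229]
‖b‖₂ = 5.0000 and ‖x‖₂ = 13.1252
Δx = A⁻¹·δb where δb = 1/823·5.0000·d; ‖Δx‖ = 0.0266
realised ‖Δx‖/‖x‖ = 0.0020
realised/bound (from unrounded values) ≈ 0.0254

0.0020
0.0797


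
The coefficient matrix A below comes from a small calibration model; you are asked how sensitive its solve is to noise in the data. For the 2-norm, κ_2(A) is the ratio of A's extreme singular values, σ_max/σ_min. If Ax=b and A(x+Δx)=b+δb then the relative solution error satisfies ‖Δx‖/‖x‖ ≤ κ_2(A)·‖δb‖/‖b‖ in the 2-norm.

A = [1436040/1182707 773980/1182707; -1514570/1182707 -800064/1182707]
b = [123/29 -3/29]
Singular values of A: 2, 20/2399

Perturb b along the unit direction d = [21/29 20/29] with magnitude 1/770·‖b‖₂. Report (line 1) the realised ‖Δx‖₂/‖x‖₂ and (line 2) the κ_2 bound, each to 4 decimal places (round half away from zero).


0.0018
0.3116

largest singular value 2, smallest 20/2399
κ = σ_max/σ_min = 2/(20/2399) = 239.9000
worst-case relative error ≤ 239.9000 × 1/770 = 0.3116
solve Ax = b  →  x = [-168.0176 318.2206]
‖b‖ = 4.2426, ‖x‖ = 359.8531
with δb = [0.0040 0.0038], A·Δx = δb → ‖Δx‖ = 0.6609
relative error = 0.0018
tightness: 0.0018 against a bound of 0.3116 (unrounded ratio ≈ 0.0059)


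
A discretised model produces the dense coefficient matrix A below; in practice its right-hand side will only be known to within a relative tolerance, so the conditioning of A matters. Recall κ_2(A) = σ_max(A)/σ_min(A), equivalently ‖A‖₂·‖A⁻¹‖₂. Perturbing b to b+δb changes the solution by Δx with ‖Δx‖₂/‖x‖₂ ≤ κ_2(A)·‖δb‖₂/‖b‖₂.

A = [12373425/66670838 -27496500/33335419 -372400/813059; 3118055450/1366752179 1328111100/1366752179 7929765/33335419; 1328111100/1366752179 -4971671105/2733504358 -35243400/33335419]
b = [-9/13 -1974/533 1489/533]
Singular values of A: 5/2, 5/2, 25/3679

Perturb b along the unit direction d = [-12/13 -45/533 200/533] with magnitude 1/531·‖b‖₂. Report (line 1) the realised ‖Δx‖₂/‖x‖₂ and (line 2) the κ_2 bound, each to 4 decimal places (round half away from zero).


0.0044
0.6928

largest singular value 5/2, smallest 25/3679
condition number: (5/2) ÷ (25/3679) = 367.9000
worst-case relative error ≤ 367.9000 × 1/531 = 0.6928
solve Ax = b  →  x = [29.4649 -136.4218 259.1294]
‖b‖₂ = 4.6904 and ‖x‖₂ = 294.3249
Δx = A⁻¹·δb where δb = 1/531·4.6904·d; ‖Δx‖ = 1.2999
dividing the unrounded norms, ‖Δx‖/‖x‖ = 0.0044
realised/bound (from unrounded values) ≈ 0.0064


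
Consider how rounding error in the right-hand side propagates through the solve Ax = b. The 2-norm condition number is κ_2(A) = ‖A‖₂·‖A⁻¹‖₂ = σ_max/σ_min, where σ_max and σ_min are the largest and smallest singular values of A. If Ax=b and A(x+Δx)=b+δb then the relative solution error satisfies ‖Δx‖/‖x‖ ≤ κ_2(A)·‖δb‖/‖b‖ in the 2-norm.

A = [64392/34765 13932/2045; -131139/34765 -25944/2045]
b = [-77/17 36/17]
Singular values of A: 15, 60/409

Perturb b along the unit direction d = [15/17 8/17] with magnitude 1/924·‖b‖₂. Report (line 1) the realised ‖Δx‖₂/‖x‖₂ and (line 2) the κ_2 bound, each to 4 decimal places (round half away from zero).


largest singular value 15, smallest 60/409
κ = σ_max/σ_min = 15/(60/409) = 102.2500
worst-case relative error ≤ 102.2500 × 1/924 = 0.1107
solve Ax = b  →  x = [19.5573 -5.9820]
‖b‖ = 5.0000, ‖x‖ = 20.4517
δb = ε·‖b‖·d = [0.0048 0.0025]; solving A·Δx = δb gives ‖Δx‖ = 0.0369
dividing the unrounded norms, ‖Δx‖/‖x‖ = 0.0018
tightness: 0.0018 against a bound of 0.1107 (unrounded ratio ≈ 0.0163)

0.0018
0.1107


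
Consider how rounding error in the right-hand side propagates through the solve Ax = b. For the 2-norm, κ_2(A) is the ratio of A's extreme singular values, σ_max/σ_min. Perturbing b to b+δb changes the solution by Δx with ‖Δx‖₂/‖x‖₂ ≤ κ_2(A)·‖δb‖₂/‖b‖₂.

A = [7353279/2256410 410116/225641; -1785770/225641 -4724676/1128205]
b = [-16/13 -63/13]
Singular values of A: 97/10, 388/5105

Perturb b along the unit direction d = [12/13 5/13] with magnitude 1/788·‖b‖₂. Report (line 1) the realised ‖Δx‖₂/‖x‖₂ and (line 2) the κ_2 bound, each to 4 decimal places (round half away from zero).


0.0021
0.1620

σ_max = 97/10, σ_min = 388/5105
condition number: (97/10) ÷ (388/5105) = 127.6250
bound on ‖Δx‖/‖x‖: κ·ε = 127.6250·1/788 = 0.1620
solve Ax = b  →  x = [18.9388 -34.6339]
‖b‖ = 5.0000, ‖x‖ = 39.4738
Δx = A⁻¹·δb where δb = 1/788·5.0000·d; ‖Δx‖ = 0.0835
realised ‖Δx‖/‖x‖ = 0.0021
tightness: 0.0021 against a bound of 0.1620 (unrounded ratio ≈ 0.0131)


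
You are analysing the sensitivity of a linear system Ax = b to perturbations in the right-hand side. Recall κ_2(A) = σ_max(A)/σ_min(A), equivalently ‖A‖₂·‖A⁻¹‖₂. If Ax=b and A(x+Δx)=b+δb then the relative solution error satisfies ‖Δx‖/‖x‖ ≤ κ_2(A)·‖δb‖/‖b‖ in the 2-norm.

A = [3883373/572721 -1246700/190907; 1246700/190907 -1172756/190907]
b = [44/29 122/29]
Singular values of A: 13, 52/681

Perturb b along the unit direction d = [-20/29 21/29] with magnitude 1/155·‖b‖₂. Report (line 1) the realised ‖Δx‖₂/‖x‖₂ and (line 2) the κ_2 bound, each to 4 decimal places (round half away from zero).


0.0144
1.0984

σ_max = 13, σ_min = 52/681
κ = σ_max/σ_min = 13/(52/681) = 170.2500
worst-case relative error ≤ 170.2500 × 1/155 = 1.0984
solve Ax = b  →  x = [18.2865 18.7546]
‖b‖₂ = 4.4721 and ‖x‖₂ = 26.1941
re-solving with b+δb shifts x by Δx of norm 0.3779
dividing the unrounded norms, ‖Δx‖/‖x‖ = 0.0144
so the bound overstates the realised error by a factor of ≈ 76.1434 (computed from the unrounded values)


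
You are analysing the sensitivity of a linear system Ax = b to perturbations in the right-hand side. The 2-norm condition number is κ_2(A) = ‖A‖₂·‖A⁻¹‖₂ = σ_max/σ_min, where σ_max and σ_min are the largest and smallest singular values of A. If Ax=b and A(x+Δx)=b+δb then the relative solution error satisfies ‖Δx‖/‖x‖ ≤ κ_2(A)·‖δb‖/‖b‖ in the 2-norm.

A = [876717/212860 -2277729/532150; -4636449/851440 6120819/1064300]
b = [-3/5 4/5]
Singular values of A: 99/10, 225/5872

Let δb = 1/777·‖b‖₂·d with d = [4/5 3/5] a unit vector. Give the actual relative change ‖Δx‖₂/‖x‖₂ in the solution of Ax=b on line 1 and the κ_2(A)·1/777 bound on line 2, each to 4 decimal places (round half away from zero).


largest singular value 99/10, smallest 225/5872
κ = σ_max/σ_min = (99/10)/(225/5872) = 258.3680
κ_2(A)·‖δb‖/‖b‖ = 0.3325
solve Ax = b  →  x = [-0.0697 0.0731]
2-norm of b is 1.0000; of x, 0.1010
re-solving with b+δb shifts x by Δx of norm 0.0336
realised ‖Δx‖/‖x‖ = 0.3325
tightness: 0.3325 against a bound of 0.3325; the bound is attained (ratio 1)

0.3325
0.3325


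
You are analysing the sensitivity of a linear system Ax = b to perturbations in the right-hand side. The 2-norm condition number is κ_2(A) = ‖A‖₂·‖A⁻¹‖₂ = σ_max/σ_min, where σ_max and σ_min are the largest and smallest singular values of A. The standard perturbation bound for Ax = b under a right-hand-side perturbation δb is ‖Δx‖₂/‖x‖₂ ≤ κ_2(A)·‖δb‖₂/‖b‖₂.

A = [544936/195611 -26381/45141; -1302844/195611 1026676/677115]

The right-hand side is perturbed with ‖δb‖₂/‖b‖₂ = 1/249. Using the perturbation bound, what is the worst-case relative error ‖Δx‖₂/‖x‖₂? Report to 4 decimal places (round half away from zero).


0.6633

form AᵀA = [11800933328/226412209 -119479847368/10188549405; -119479847368/10188549405 1210653970201/458484723225] with trace 14936076121/272745225 and determinant 29986576/272745225
λ_max, λ_min = (14936076121/272745225 ± √223053655110634008241/74389957760300625)/2 = 1369/25, 21904/10909809
σ_max=√(1369/25)=(37/5), σ_min=√(21904/10909809)=(148/3303) → κ = 165.1500
bound on ‖Δx‖/‖x‖: κ·ε = 165.1500·1/249 = 0.6633


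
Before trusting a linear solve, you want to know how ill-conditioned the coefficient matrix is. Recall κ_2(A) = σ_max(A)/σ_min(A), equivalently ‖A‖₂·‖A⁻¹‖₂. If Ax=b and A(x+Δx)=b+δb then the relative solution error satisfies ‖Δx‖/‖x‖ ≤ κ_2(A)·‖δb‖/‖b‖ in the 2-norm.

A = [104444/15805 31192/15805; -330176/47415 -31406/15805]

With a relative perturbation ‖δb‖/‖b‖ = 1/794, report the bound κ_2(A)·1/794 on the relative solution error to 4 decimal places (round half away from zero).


0.2059

M = AᵀA = [9854608/106929 958048/35643; 958048/35643 93188/11881]. tr(M)=10693300/106929, det(M)=40000/106929
eigenvalues of AᵀA: λ = (tr ± √(tr²−4·det))/2 = 100, 400/106929
σ_max=√100=10, σ_min=√(400/106929)=(20/327) → κ = 163.5000
bound on ‖Δx‖/‖x‖: κ·ε = 163.5000·1/794 = 0.2059


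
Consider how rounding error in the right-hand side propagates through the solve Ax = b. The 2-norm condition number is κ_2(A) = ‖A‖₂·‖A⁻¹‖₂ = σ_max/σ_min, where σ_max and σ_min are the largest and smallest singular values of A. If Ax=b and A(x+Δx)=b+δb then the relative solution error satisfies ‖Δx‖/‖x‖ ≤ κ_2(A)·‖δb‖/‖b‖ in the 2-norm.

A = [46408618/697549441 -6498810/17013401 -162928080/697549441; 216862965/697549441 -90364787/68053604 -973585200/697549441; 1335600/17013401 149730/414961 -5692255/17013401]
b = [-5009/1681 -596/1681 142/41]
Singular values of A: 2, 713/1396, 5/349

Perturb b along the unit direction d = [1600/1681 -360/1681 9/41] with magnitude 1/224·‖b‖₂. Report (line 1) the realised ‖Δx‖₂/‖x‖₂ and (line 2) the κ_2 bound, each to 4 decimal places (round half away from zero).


σ_max = 2, σ_min = 5/349
κ = σ_max/σ_min = 2/(5/349) = 139.6000
worst-case relative error ≤ 139.6000 × 1/224 = 0.6232
solve Ax = b  →  x = [-135.0890 6.0161 -35.5601]
‖b‖ = 4.5826, ‖x‖ = 139.8204
re-solving with b+δb shifts x by Δx of norm 1.4280
realised ‖Δx‖/‖x‖ = 0.0102
tightness: 0.0102 against a bound of 0.6232 (unrounded ratio ≈ 0.0164)

0.0102
0.6232
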